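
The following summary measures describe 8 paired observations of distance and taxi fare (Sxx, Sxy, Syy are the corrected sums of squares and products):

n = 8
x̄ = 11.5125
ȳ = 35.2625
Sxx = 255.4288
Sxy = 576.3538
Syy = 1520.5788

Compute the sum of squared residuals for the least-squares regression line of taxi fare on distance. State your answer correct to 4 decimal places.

b = Sxy/Sxx = 576.3538/255.4288 = 2.256417
SSE = Syy − b·Sxy = 1520.5788 − 2.256417·576.3538 = 220.084483

220.0845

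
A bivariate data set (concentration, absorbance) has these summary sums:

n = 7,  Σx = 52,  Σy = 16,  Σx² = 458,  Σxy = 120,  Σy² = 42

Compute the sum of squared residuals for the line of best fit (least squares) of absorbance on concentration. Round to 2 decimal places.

5.41

Sxx = Σx² − (Σx)²/n = 458 − 386.285714 = 71.714286
Sxy = Σxy − (Σx)(Σy)/n = 120 − 118.857143 = 1.142857
Syy = Σy² − (Σy)²/n = 42 − 36.571429 = 5.428571
b = Sxy/Sxx = 1.142857/71.714286 = 0.015936
SSE = Syy − b·Sxy = 5.428571 − 0.015936·1.142857 = 5.410359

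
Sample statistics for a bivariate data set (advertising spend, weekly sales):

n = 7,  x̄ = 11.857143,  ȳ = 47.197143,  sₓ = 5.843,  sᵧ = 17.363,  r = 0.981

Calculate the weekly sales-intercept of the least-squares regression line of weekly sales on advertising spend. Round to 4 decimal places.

b = r · sᵧ/sₓ = 0.981 · 17.363/5.843 = 2.915130
a = ȳ − b·x̄ = 47.197143 − 2.915130·11.857143 = 12.632033

12.6320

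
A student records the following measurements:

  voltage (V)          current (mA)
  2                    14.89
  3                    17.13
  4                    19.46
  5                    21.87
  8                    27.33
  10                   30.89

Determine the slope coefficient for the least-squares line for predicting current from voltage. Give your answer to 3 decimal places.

n = 6, Σx = 32, Σy = 131.57, Σxy = 795.9, Σx² = 218
Sxx = Σx² − (Σx)²/n = 218 − 170.666667 = 47.333333
Sxy = Σxy − (Σx)(Σy)/n = 795.9 − 701.706667 = 94.193333
b = Sxy/Sxx = 94.193333/47.333333 = 1.99

1.990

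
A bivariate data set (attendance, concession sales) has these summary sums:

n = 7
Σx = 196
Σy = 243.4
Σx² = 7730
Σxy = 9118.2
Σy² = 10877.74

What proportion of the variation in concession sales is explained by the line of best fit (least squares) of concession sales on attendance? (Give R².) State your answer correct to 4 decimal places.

Sxx = Σx² − (Σx)²/n = 7730 − 5488 = 2242
Sxy = Σxy − (Σx)(Σy)/n = 9118.2 − 6815.2 = 2303
Syy = Σy² − (Σy)²/n = 10877.74 − 8463.365714 = 2414.374286
R² = Sxy²/(Sxx·Syy) = (2303)²/(2242·2414.374286) = 0.979823

0.9798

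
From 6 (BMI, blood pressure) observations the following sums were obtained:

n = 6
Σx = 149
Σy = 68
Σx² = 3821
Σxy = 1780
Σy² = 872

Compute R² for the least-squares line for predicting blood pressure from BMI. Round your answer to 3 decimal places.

Sxx = Σx² − (Σx)²/n = 3821 − 3700.166667 = 120.833333
Sxy = Σxy − (Σx)(Σy)/n = 1780 − 1688.666667 = 91.333333
Syy = Σy² − (Σy)²/n = 872 − 770.666667 = 101.333333
R² = Sxy²/(Sxx·Syy) = (91.333333)²/(120.833333·101.333333) = 0.681270

0.681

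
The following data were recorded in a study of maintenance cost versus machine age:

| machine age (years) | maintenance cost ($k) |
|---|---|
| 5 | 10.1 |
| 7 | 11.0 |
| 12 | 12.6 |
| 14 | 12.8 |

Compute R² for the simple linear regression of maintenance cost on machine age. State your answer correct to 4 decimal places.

0.9750

n = 4, Σx = 38, Σy = 46.5, Σxy = 457.9, Σx² = 414, Σy² = 545.61
Sxx = Σx² − (Σx)²/n = 414 − 361 = 53
Sxy = Σxy − (Σx)(Σy)/n = 457.9 − 441.75 = 16.15
Syy = Σy² − (Σy)²/n = 545.61 − 540.5625 = 5.0475
R² = Sxy²/(Sxx·Syy) = (16.15)²/(53·5.0475) = 0.974974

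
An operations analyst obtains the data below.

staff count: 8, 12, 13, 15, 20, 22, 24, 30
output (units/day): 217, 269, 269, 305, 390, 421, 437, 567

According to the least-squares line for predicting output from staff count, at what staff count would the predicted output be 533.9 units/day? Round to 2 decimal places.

29.05

n = 8, Σx = 144, Σy = 2875, Σxy = 57596, Σx² = 2962
Sxx = Σx² − (Σx)²/n = 2962 − 2592 = 370
Sxy = Σxy − (Σx)(Σy)/n = 57596 − 51750 = 5846
b = Sxy/Sxx = 5846/370 = 15.8
a = ȳ − b·x̄ = 359.375 − 15.8·18 = 74.975
Set a + b·x = 533.9: x = (533.9 − 74.975) / 15.8 = 29.045886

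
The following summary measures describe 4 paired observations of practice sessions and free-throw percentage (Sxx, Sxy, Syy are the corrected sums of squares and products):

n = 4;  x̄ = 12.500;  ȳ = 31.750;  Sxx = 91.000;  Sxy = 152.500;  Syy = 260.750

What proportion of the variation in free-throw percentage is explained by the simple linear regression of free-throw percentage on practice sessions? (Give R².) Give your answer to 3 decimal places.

0.980

R² = Sxy²/(Sxx·Syy) = (152.5)²/(91·260.75) = 0.980108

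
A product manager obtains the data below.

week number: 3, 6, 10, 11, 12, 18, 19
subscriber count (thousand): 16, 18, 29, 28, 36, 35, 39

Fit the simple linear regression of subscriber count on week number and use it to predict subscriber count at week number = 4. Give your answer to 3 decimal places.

18.379

n = 7, Σx = 79, Σy = 201, Σxy = 2557, Σx² = 1095
Sxx = Σx² − (Σx)²/n = 1095 − 891.571429 = 203.428571
Sxy = Σxy − (Σx)(Σy)/n = 2557 − 2268.428571 = 288.571429
b = Sxy/Sxx = 288.571429/203.428571 = 1.418539
a = ȳ − b·x̄ = 28.714286 − 1.418539·11.285714 = 12.705056
ŷ(4) = a + b·4 = 12.705056 + 1.418539·4 = 18.379213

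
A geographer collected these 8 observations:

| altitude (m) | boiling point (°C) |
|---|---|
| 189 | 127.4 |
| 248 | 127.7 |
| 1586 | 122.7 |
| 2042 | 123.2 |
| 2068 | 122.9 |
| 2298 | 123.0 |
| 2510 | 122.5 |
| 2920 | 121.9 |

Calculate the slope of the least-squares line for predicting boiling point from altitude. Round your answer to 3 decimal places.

-0.002

n = 8, Σx = 13861, Σy = 991.3, Σxy = 1702159, Σx² = 31166313
Sxx = Σx² − (Σx)²/n = 31166313 − 24015915.125 = 7150397.875
Sxy = Σxy − (Σx)(Σy)/n = 1702159 − 1717551.1625 = -15392.1625
b = Sxy/Sxx = -15392.1625/7150397.875 = -0.002153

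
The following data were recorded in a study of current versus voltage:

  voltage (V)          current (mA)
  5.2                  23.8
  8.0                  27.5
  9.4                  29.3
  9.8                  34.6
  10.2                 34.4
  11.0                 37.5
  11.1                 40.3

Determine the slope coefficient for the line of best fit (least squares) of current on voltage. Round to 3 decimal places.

2.615

n = 7, Σx = 64.7, Σy = 227.4, Σxy = 2168.97, Σx² = 623.69
Sxx = Σx² − (Σx)²/n = 623.69 − 598.012857 = 25.677143
Sxy = Σxy − (Σx)(Σy)/n = 2168.97 − 2101.825714 = 67.144286
b = Sxy/Sxx = 67.144286/25.677143 = 2.614944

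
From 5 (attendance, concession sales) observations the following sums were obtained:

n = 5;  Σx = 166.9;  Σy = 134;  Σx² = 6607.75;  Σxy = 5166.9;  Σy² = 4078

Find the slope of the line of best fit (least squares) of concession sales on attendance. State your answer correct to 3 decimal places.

Sxx = Σx² − (Σx)²/n = 6607.75 − 5571.122 = 1036.628
Sxy = Σxy − (Σx)(Σy)/n = 5166.9 − 4472.92 = 693.98
b = Sxy/Sxx = 693.98/1036.628 = 0.669459

0.669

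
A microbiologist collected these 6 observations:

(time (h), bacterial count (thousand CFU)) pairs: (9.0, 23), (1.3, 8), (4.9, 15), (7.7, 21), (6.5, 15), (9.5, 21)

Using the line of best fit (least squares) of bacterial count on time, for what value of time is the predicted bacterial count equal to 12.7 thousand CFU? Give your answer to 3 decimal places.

3.956

n = 6, Σx = 38.9, Σy = 103, Σxy = 749.6, Σx² = 298.49
Sxx = Σx² − (Σx)²/n = 298.49 − 252.201667 = 46.288333
Sxy = Σxy − (Σx)(Σy)/n = 749.6 − 667.783333 = 81.816667
b = Sxy/Sxx = 81.816667/46.288333 = 1.767544
a = ȳ − b·x̄ = 17.166667 − 1.767544·6.483333 = 5.707090
Set a + b·x = 12.7: x = (12.7 − 5.707090) / 1.767544 = 3.956286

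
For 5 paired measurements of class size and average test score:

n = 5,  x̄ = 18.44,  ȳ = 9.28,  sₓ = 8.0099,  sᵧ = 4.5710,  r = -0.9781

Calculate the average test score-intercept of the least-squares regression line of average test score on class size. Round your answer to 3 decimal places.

b = r · sᵧ/sₓ = -0.9781 · 4.571/8.0099 = -0.558171
a = ȳ − b·x̄ = 9.28 − (-0.558171)·18.44 = 19.572676

19.573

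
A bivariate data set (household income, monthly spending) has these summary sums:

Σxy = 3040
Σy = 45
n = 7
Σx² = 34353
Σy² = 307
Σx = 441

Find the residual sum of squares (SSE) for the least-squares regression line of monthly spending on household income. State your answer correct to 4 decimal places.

11.3178

Sxx = Σx² − (Σx)²/n = 34353 − 27783 = 6570
Sxy = Σxy − (Σx)(Σy)/n = 3040 − 2835 = 205
Syy = Σy² − (Σy)²/n = 307 − 289.285714 = 17.714286
b = Sxy/Sxx = 205/6570 = 0.031202
SSE = Syy − b·Sxy = 17.714286 − 0.031202·205 = 11.317786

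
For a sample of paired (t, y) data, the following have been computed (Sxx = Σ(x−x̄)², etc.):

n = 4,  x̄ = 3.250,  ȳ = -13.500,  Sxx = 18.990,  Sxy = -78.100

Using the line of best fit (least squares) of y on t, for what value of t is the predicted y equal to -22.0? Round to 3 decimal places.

5.317

b = Sxy/Sxx = -78.1/18.99 = -4.112691
a = ȳ − b·x̄ = -13.5 − (-4.112691)·3.25 = -0.133755
Set a + b·x = -22.0: x = (-22.0 − (-0.133755)) / (-4.112691) = 5.316773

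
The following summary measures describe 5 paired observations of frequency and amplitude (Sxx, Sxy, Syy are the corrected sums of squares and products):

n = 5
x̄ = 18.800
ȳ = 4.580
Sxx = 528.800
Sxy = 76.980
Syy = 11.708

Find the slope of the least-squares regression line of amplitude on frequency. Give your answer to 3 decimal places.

0.146

b = Sxy/Sxx = 76.98/528.8 = 0.145575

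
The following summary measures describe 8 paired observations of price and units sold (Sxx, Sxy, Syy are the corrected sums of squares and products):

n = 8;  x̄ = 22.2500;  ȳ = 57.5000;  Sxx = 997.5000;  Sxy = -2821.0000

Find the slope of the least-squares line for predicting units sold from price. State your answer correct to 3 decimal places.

b = Sxy/Sxx = -2821/997.5 = -2.828070

-2.828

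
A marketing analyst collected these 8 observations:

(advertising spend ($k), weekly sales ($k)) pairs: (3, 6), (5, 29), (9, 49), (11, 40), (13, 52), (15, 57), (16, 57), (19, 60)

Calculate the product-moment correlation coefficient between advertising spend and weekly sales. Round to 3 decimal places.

0.912

n = 8, Σx = 91, Σy = 350, Σxy = 4627, Σx² = 1247, Σy² = 17680
Sxx = Σx² − (Σx)²/n = 1247 − 1035.125 = 211.875
Sxy = Σxy − (Σx)(Σy)/n = 4627 − 3981.25 = 645.75
Syy = Σy² − (Σy)²/n = 17680 − 15312.5 = 2367.5
r = Sxy/√(Sxx·Syy) = 645.75/√(501614.0625) = 645.75/708.247176 = 0.911758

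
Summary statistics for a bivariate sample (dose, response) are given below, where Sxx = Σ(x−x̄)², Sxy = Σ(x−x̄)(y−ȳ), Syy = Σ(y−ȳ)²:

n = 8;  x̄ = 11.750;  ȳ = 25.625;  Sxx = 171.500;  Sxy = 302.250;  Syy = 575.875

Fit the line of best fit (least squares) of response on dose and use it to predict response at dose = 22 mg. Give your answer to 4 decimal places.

b = Sxy/Sxx = 302.25/171.5 = 1.762391
a = ȳ − b·x̄ = 25.625 − 1.762391·11.75 = 4.916910
ŷ(22) = a + b·22 = 4.916910 + 1.762391·22 = 43.689504

43.6895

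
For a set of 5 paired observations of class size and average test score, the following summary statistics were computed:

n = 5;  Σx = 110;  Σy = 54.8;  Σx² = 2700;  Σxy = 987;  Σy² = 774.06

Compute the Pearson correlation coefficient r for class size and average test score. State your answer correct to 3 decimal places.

-0.992

Sxx = Σx² − (Σx)²/n = 2700 − 2420 = 280
Sxy = Σxy − (Σx)(Σy)/n = 987 − 1205.6 = -218.6
Syy = Σy² − (Σy)²/n = 774.06 − 600.608 = 173.452
r = Sxy/√(Sxx·Syy) = -218.6/√(48566.56) = -218.6/220.378220 = -0.991931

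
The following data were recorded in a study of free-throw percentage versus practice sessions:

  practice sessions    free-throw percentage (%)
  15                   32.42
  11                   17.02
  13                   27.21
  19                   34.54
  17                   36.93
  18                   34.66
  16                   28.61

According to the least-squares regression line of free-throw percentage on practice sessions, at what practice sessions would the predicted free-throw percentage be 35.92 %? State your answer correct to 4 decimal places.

18.2659

n = 7, Σx = 109, Σy = 211.39, Σxy = 3392.96, Σx² = 1745
Sxx = Σx² − (Σx)²/n = 1745 − 1697.285714 = 47.714286
Sxy = Σxy − (Σx)(Σy)/n = 3392.96 − 3291.644286 = 101.315714
b = Sxy/Sxx = 101.315714/47.714286 = 2.123383
a = ȳ − b·x̄ = 30.198571 − 2.123383·15.571429 = -2.865539
Set a + b·x = 35.92: x = (35.92 − (-2.865539)) / 2.123383 = 18.265916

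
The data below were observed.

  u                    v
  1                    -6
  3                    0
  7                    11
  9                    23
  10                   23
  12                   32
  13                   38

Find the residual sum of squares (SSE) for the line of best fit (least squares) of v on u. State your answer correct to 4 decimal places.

n = 7, Σx = 55, Σy = 121, Σxy = 1386, Σx² = 553, Σy² = 3683
Sxx = Σx² − (Σx)²/n = 553 − 432.142857 = 120.857143
Sxy = Σxy − (Σx)(Σy)/n = 1386 − 950.714286 = 435.285714
Syy = Σy² − (Σy)²/n = 3683 − 2091.571429 = 1591.428571
b = Sxy/Sxx = 435.285714/120.857143 = 3.601655
SSE = Syy − b·Sxy = 1591.428571 − 3.601655·435.285714 = 23.679669

23.6797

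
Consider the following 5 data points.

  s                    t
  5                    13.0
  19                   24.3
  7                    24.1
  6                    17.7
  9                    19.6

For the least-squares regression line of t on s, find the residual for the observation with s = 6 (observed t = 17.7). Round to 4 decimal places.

-0.3019

n = 5, Σx = 46, Σy = 98.7, Σxy = 978, Σx² = 552
Sxx = Σx² − (Σx)²/n = 552 − 423.2 = 128.8
Sxy = Σxy − (Σx)(Σy)/n = 978 − 908.04 = 69.96
b = Sxy/Sxx = 69.96/128.8 = 0.543168
a = ȳ − b·x̄ = 19.74 − 0.543168·9.2 = 14.742857
ŷ(6) = 14.742857 + 0.543168·6 = 18.001863
residual = y − ŷ = 17.7 − 18.001863 = -0.301863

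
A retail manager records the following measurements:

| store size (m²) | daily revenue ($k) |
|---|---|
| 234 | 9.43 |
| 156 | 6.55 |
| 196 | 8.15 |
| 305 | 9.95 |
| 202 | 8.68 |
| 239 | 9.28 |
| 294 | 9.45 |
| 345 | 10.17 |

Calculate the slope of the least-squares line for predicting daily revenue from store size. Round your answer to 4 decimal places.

0.0164

n = 8, Σx = 1971, Σy = 71.66, Σxy = 18118.8, Σx² = 513919
Sxx = Σx² − (Σx)²/n = 513919 − 485605.125 = 28313.875
Sxy = Σxy − (Σx)(Σy)/n = 18118.8 − 17655.2325 = 463.5675
b = Sxy/Sxx = 463.5675/28313.875 = 0.016372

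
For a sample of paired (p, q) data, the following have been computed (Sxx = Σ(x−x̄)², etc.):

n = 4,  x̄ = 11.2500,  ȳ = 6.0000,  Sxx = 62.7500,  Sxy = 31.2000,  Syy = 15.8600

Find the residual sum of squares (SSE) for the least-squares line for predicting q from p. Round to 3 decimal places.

b = Sxy/Sxx = 31.2/62.75 = 0.497211
SSE = Syy − b·Sxy = 15.86 − 0.497211·31.2 = 0.347012

0.347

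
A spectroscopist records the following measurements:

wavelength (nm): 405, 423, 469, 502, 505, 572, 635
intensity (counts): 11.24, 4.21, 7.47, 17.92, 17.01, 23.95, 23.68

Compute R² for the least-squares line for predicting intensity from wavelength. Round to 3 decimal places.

n = 7, Σx = 3511, Σy = 105.48, Σxy = 56158.55, Σx² = 1800353, Σy² = 1944.674
Sxx = Σx² − (Σx)²/n = 1800353 − 1761017.285714 = 39335.714286
Sxy = Σxy − (Σx)(Σy)/n = 56158.55 − 52905.754286 = 3252.795714
Syy = Σy² − (Σy)²/n = 1944.674 − 1589.432914 = 355.241086
R² = Sxy²/(Sxx·Syy) = (3252.795714)²/(39335.714286·355.241086) = 0.757187

0.757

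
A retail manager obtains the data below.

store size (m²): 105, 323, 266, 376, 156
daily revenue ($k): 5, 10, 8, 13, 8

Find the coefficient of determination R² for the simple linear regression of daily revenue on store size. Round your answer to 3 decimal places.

n = 5, Σx = 1226, Σy = 44, Σxy = 12019, Σx² = 351822, Σy² = 422
Sxx = Σx² − (Σx)²/n = 351822 − 300615.2 = 51206.8
Sxy = Σxy − (Σx)(Σy)/n = 12019 − 10788.8 = 1230.2
Syy = Σy² − (Σy)²/n = 422 − 387.2 = 34.8
R² = Sxy²/(Sxx·Syy) = (1230.2)²/(51206.8·34.8) = 0.849268

0.849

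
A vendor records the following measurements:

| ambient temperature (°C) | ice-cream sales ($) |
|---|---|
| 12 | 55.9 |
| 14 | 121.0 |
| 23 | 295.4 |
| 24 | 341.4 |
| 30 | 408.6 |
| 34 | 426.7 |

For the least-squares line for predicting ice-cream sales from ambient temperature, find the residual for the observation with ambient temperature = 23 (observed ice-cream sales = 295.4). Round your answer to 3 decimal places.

n = 6, Σx = 137, Σy = 1649, Σxy = 44118.4, Σx² = 3501
Sxx = Σx² − (Σx)²/n = 3501 − 3128.166667 = 372.833333
Sxy = Σxy − (Σx)(Σy)/n = 44118.4 − 37652.166667 = 6466.233333
b = Sxy/Sxx = 6466.233333/372.833333 = 17.343496
a = ȳ − b·x̄ = 274.833333 − 17.343496·22.833333 = -121.176486
ŷ(23) = -121.176486 + 17.343496·23 = 277.723916
residual = y − ŷ = 295.4 − 277.723916 = 17.676084

17.676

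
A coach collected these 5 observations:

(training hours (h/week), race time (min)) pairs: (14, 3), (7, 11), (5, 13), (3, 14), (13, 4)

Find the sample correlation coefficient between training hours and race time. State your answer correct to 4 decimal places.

-0.9955

n = 5, Σx = 42, Σy = 45, Σxy = 278, Σx² = 448, Σy² = 511
Sxx = Σx² − (Σx)²/n = 448 − 352.8 = 95.2
Sxy = Σxy − (Σx)(Σy)/n = 278 − 378 = -100
Syy = Σy² − (Σy)²/n = 511 − 405 = 106
r = Sxy/√(Sxx·Syy) = -100/√(10091.2) = -100/100.454965 = -0.995471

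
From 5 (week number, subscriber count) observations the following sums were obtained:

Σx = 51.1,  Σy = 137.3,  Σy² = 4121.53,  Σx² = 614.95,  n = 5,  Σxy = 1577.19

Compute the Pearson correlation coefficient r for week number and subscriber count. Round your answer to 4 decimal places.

Sxx = Σx² − (Σx)²/n = 614.95 − 522.242 = 92.708
Sxy = Σxy − (Σx)(Σy)/n = 1577.19 − 1403.206 = 173.984
Syy = Σy² − (Σy)²/n = 4121.53 − 3770.258 = 351.272
r = Sxy/√(Sxx·Syy) = 173.984/√(32565.724576) = 173.984/180.459759 = 0.964115

0.9641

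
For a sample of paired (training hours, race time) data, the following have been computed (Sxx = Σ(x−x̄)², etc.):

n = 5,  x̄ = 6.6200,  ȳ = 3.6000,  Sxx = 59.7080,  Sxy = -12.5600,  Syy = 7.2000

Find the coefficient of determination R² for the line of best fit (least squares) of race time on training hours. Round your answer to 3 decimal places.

0.367

R² = Sxy²/(Sxx·Syy) = (-12.56)²/(59.708·7.2) = 0.366956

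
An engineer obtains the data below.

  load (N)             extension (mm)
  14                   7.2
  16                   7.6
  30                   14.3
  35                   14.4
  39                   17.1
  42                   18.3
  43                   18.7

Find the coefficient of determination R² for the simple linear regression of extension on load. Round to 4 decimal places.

0.9861

n = 7, Σx = 219, Σy = 97.6, Σxy = 3395, Σx² = 7711, Σy² = 1498.44
Sxx = Σx² − (Σx)²/n = 7711 − 6851.571429 = 859.428571
Sxy = Σxy − (Σx)(Σy)/n = 3395 − 3053.485714 = 341.514286
Syy = Σy² − (Σy)²/n = 1498.44 − 1360.822857 = 137.617143
R² = Sxy²/(Sxx·Syy) = (341.514286)²/(859.428571·137.617143) = 0.986133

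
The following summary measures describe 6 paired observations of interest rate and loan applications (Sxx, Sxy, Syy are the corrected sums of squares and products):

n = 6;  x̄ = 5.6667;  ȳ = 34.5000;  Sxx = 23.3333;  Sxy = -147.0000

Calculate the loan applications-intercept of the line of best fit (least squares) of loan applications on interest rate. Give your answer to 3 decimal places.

70.200

b = Sxy/Sxx = -147/23.3333 = -6.300009
a = ȳ − b·x̄ = 34.5 − (-6.300009)·5.6667 = 70.200261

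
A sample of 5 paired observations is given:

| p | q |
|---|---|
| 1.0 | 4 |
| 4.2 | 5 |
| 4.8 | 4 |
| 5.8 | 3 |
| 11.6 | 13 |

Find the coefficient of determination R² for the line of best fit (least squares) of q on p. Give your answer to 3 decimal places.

0.717

n = 5, Σx = 27.4, Σy = 29, Σxy = 212.4, Σx² = 209.88, Σy² = 235
Sxx = Σx² − (Σx)²/n = 209.88 − 150.152 = 59.728
Sxy = Σxy − (Σx)(Σy)/n = 212.4 − 158.92 = 53.48
Syy = Σy² − (Σy)²/n = 235 − 168.2 = 66.8
R² = Sxy²/(Sxx·Syy) = (53.48)²/(59.728·66.8) = 0.716850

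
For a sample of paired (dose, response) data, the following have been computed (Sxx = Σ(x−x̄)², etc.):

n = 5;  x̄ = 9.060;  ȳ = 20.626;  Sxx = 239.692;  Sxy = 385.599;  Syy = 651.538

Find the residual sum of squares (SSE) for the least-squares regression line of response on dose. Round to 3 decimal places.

31.214

b = Sxy/Sxx = 385.599/239.692 = 1.608727
SSE = Syy − b·Sxy = 651.538 − 1.608727·385.599 = 31.214465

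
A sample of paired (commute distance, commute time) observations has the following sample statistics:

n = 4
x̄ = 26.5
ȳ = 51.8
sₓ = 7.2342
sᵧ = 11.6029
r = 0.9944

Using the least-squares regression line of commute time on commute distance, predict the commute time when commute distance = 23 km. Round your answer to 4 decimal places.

b = r · sᵧ/sₓ = 0.9944 · 11.6029/7.2342 = 1.594914
a = ȳ − b·x̄ = 51.8 − 1.594914·26.5 = 9.534790
ŷ(23) = a + b·23 = 9.534790 + 1.594914·23 = 46.217802

46.2178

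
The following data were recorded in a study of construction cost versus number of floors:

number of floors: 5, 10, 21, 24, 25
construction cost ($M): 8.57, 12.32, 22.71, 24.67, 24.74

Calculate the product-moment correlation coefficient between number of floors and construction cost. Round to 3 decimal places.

n = 5, Σx = 85, Σy = 93.01, Σxy = 1853.54, Σx² = 1767, Σy² = 1961.6479
Sxx = Σx² − (Σx)²/n = 1767 − 1445 = 322
Sxy = Σxy − (Σx)(Σy)/n = 1853.54 − 1581.17 = 272.37
Syy = Σy² − (Σy)²/n = 1961.6479 − 1730.17202 = 231.47588
r = Sxy/√(Sxx·Syy) = 272.37/√(74535.23336) = 272.37/273.011416 = 0.997651

0.998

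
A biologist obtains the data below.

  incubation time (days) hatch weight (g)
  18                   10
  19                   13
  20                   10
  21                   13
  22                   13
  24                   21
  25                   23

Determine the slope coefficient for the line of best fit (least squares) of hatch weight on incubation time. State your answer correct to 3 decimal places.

n = 7, Σx = 149, Σy = 103, Σxy = 2265, Σx² = 3211
Sxx = Σx² − (Σx)²/n = 3211 − 3171.571429 = 39.428571
Sxy = Σxy − (Σx)(Σy)/n = 2265 − 2192.428571 = 72.571429
b = Sxy/Sxx = 72.571429/39.428571 = 1.840580

1.841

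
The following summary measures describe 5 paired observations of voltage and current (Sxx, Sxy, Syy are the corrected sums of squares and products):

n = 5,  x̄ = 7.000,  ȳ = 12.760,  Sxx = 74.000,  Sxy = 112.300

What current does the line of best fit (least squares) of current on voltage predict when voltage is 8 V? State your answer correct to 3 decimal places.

b = Sxy/Sxx = 112.3/74 = 1.517568
a = ȳ − b·x̄ = 12.76 − 1.517568·7 = 2.137027
ŷ(8) = a + b·8 = 2.137027 + 1.517568·8 = 14.277568

14.278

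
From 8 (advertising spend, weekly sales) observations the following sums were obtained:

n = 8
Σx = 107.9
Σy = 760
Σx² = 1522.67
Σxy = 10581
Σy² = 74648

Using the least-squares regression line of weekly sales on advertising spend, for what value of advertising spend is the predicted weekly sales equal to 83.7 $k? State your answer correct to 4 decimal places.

11.1841

Sxx = Σx² − (Σx)²/n = 1522.67 − 1455.30125 = 67.36875
Sxy = Σxy − (Σx)(Σy)/n = 10581 − 10250.5 = 330.5
b = Sxy/Sxx = 330.5/67.36875 = 4.905835
a = ȳ − b·x̄ = 95 − 4.905835·13.4875 = 28.832545
Set a + b·x = 83.7: x = (83.7 − 28.832545) / 4.905835 = 11.184121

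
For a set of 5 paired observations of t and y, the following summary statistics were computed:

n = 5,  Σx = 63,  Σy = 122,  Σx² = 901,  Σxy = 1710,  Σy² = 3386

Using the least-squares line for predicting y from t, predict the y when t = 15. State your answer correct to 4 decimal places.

Sxx = Σx² − (Σx)²/n = 901 − 793.8 = 107.2
Sxy = Σxy − (Σx)(Σy)/n = 1710 − 1537.2 = 172.8
b = Sxy/Sxx = 172.8/107.2 = 1.611940
a = ȳ − b·x̄ = 24.4 − 1.611940·12.6 = 4.089552
ŷ(15) = a + b·15 = 4.089552 + 1.611940·15 = 28.268657

28.2687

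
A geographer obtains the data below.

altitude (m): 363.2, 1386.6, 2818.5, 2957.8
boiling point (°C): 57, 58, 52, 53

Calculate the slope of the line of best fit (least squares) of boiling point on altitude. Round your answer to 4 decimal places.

n = 4, Σx = 7526.1, Σy = 220, Σxy = 404450.6, Σx² = 18747096.89
Sxx = Σx² − (Σx)²/n = 18747096.89 − 14160545.3025 = 4586551.5875
Sxy = Σxy − (Σx)(Σy)/n = 404450.6 − 413935.5 = -9484.9
b = Sxy/Sxx = -9484.9/4586551.5875 = -0.002068

-0.0021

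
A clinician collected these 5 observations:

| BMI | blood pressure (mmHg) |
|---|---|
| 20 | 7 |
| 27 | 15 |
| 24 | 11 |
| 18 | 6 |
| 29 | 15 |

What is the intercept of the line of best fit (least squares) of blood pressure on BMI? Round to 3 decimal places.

n = 5, Σx = 118, Σy = 54, Σxy = 1352, Σx² = 2870
Sxx = Σx² − (Σx)²/n = 2870 − 2784.8 = 85.2
Sxy = Σxy − (Σx)(Σy)/n = 1352 − 1274.4 = 77.6
b = Sxy/Sxx = 77.6/85.2 = 0.910798
a = ȳ − b·x̄ = 10.8 − 0.910798·23.6 = -10.694836

-10.695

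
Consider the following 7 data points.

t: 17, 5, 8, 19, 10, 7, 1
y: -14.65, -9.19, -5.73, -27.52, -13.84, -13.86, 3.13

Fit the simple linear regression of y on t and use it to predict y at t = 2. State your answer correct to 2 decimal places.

n = 7, Σx = 67, Σy = -81.66, Σxy = -1096.01, Σx² = 889
Sxx = Σx² − (Σx)²/n = 889 − 641.285714 = 247.714286
Sxy = Σxy − (Σx)(Σy)/n = -1096.01 − (-781.602857) = -314.407143
b = Sxy/Sxx = -314.407143/247.714286 = -1.269233
a = ȳ − b·x̄ = -11.665714 − (-1.269233)·9.571429 = 0.482659
ŷ(2) = a + b·2 = 0.482659 + (-1.269233)·2 = -2.055807

-2.06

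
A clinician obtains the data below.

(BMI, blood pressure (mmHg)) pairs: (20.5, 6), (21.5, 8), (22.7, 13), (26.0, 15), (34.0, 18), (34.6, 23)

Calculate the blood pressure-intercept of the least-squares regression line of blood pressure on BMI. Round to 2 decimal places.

-10.93

n = 6, Σx = 159.3, Σy = 83, Σxy = 2387.9, Σx² = 4426.95
Sxx = Σx² − (Σx)²/n = 4426.95 − 4229.415 = 197.535
Sxy = Σxy − (Σx)(Σy)/n = 2387.9 − 2203.65 = 184.25
b = Sxy/Sxx = 184.25/197.535 = 0.932746
a = ȳ − b·x̄ = 13.833333 − 0.932746·26.55 = -10.931076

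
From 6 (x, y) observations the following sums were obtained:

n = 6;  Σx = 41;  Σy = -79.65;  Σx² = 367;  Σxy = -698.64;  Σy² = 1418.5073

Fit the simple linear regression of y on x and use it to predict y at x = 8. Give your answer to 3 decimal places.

Sxx = Σx² − (Σx)²/n = 367 − 280.166667 = 86.833333
Sxy = Σxy − (Σx)(Σy)/n = -698.64 − (-544.275) = -154.365
b = Sxy/Sxx = -154.365/86.833333 = -1.777716
a = ȳ − b·x̄ = -13.275 − (-1.777716)·6.833333 = -1.127274
ŷ(8) = a + b·8 = -1.127274 + (-1.777716)·8 = -15.349002

-15.349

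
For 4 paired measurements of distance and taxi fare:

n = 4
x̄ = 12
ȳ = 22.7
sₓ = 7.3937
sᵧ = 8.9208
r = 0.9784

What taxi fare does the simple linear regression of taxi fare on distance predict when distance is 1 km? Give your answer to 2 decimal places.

b = r · sᵧ/sₓ = 0.9784 · 8.9208/7.3937 = 1.180479
a = ȳ − b·x̄ = 22.7 − 1.180479·12 = 8.534247
ŷ(1) = a + b·1 = 8.534247 + 1.180479·1 = 9.714726

9.71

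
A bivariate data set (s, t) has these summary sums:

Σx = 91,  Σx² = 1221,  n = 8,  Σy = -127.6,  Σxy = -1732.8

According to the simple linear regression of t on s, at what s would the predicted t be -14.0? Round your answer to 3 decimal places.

Sxx = Σx² − (Σx)²/n = 1221 − 1035.125 = 185.875
Sxy = Σxy − (Σx)(Σy)/n = -1732.8 − (-1451.45) = -281.35
b = Sxy/Sxx = -281.35/185.875 = -1.513652
a = ȳ − b·x̄ = -15.95 − (-1.513652)·11.375 = 1.267787
Set a + b·x = -14.0: x = (-14.0 − 1.267787) / (-1.513652) = 10.086725

10.087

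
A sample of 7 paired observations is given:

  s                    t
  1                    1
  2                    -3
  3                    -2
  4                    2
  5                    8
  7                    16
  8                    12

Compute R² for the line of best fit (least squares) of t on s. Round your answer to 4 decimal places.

0.7890

n = 7, Σx = 30, Σy = 34, Σxy = 245, Σx² = 168, Σy² = 482
Sxx = Σx² − (Σx)²/n = 168 − 128.571429 = 39.428571
Sxy = Σxy − (Σx)(Σy)/n = 245 − 145.714286 = 99.285714
Syy = Σy² − (Σy)²/n = 482 − 165.142857 = 316.857143
R² = Sxy²/(Sxx·Syy) = (99.285714)²/(39.428571·316.857143) = 0.789040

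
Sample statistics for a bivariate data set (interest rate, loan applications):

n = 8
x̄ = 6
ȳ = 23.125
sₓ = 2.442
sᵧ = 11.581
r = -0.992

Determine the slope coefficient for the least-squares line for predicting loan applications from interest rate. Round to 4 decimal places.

b = r · sᵧ/sₓ = -0.992 · 11.581/2.442 = -4.704485

-4.7045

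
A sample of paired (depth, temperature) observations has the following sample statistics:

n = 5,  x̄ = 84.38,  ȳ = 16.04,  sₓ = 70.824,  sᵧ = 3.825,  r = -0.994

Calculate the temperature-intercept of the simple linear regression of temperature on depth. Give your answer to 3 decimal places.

20.570

b = r · sᵧ/sₓ = -0.994 · 3.825/70.824 = -0.053683
a = ȳ − b·x̄ = 16.04 − (-0.053683)·84.38 = 20.569778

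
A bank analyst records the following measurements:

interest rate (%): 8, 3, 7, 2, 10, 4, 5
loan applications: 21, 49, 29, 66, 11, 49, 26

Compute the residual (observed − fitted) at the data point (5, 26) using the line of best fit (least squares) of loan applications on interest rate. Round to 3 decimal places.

-13.448

n = 7, Σx = 39, Σy = 251, Σxy = 1086, Σx² = 267
Sxx = Σx² − (Σx)²/n = 267 − 217.285714 = 49.714286
Sxy = Σxy − (Σx)(Σy)/n = 1086 − 1398.428571 = -312.428571
b = Sxy/Sxx = -312.428571/49.714286 = -6.284483
a = ȳ − b·x̄ = 35.857143 − (-6.284483)·5.571429 = 70.870690
ŷ(5) = 70.870690 + (-6.284483)·5 = 39.448276
residual = y − ŷ = 26 − 39.448276 = -13.448276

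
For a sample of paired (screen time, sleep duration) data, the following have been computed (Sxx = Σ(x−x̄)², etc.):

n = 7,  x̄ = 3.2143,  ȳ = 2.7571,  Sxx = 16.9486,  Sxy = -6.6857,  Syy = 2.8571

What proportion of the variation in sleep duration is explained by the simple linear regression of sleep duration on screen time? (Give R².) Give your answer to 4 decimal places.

0.9231

R² = Sxy²/(Sxx·Syy) = (-6.6857)²/(16.9486·2.8571) = 0.923070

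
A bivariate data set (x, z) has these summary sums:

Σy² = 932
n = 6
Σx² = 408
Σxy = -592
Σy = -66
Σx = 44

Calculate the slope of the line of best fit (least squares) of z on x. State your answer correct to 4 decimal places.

-1.2656

Sxx = Σx² − (Σx)²/n = 408 − 322.666667 = 85.333333
Sxy = Σxy − (Σx)(Σy)/n = -592 − (-484) = -108
b = Sxy/Sxx = -108/85.333333 = -1.265625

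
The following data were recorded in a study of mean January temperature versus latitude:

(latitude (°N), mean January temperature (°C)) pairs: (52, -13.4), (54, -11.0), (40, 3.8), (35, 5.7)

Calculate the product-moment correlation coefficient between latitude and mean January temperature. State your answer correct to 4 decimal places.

n = 4, Σx = 181, Σy = -14.9, Σxy = -939.3, Σx² = 8445, Σy² = 347.49
Sxx = Σx² − (Σx)²/n = 8445 − 8190.25 = 254.75
Sxy = Σxy − (Σx)(Σy)/n = -939.3 − (-674.225) = -265.075
Syy = Σy² − (Σy)²/n = 347.49 − 55.5025 = 291.9875
r = Sxy/√(Sxx·Syy) = -265.075/√(74383.815625) = -265.075/272.733965 = -0.971918

-0.9719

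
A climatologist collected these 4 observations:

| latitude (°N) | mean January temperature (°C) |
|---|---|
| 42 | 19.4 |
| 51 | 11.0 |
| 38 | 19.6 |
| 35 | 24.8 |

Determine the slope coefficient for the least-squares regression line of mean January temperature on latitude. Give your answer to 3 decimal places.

n = 4, Σx = 166, Σy = 74.8, Σxy = 2988.6, Σx² = 7034
Sxx = Σx² − (Σx)²/n = 7034 − 6889 = 145
Sxy = Σxy − (Σx)(Σy)/n = 2988.6 − 3104.2 = -115.6
b = Sxy/Sxx = -115.6/145 = -0.797241

-0.797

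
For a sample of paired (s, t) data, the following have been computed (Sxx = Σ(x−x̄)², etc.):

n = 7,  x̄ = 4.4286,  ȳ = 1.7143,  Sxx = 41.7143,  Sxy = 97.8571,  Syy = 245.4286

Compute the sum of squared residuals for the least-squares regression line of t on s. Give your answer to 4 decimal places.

15.8667

b = Sxy/Sxx = 97.8571/41.7143 = 2.345889
SSE = Syy − b·Sxy = 245.4286 − 2.345889·97.8571 = 15.866747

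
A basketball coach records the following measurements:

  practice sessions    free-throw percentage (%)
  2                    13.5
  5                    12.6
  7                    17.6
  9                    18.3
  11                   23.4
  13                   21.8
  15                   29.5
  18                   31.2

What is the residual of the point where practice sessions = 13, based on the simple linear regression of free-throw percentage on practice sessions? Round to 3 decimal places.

n = 8, Σx = 80, Σy = 167.9, Σxy = 1922.8, Σx² = 998
Sxx = Σx² − (Σx)²/n = 998 − 800 = 198
Sxy = Σxy − (Σx)(Σy)/n = 1922.8 − 1679 = 243.8
b = Sxy/Sxx = 243.8/198 = 1.231313
a = ȳ − b·x̄ = 20.9875 − 1.231313·10 = 8.674369
ŷ(13) = 8.674369 + 1.231313·13 = 24.681439
residual = y − ŷ = 21.8 − 24.681439 = -2.881439

-2.881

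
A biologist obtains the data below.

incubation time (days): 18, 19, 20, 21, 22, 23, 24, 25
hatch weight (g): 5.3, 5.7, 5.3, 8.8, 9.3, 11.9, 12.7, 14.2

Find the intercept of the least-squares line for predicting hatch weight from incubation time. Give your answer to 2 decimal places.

-20.95

n = 8, Σx = 172, Σy = 73.2, Σxy = 1632.6, Σx² = 3740
Sxx = Σx² − (Σx)²/n = 3740 − 3698 = 42
Sxy = Σxy − (Σx)(Σy)/n = 1632.6 − 1573.8 = 58.8
b = Sxy/Sxx = 58.8/42 = 1.4
a = ȳ − b·x̄ = 9.15 − 1.4·21.5 = -20.95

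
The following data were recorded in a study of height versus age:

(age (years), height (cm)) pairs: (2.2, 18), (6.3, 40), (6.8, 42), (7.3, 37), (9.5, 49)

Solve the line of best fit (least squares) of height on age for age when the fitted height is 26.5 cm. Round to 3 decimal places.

3.875

n = 5, Σx = 32.1, Σy = 186, Σxy = 1312.8, Σx² = 234.31
Sxx = Σx² − (Σx)²/n = 234.31 − 206.082 = 28.228
Sxy = Σxy − (Σx)(Σy)/n = 1312.8 − 1194.12 = 118.68
b = Sxy/Sxx = 118.68/28.228 = 4.204336
a = ȳ − b·x̄ = 37.2 − 4.204336·6.42 = 10.208162
Set a + b·x = 26.5: x = (26.5 − 10.208162) / 4.204336 = 3.875008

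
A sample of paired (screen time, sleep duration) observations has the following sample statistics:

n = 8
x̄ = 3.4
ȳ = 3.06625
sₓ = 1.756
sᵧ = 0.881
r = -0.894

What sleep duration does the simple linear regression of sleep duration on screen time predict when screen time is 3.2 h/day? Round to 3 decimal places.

b = r · sᵧ/sₓ = -0.894 · 0.881/1.756 = -0.448527
a = ȳ − b·x̄ = 3.06625 − (-0.448527)·3.4 = 4.591243
ŷ(3.2) = a + b·3.2 = 4.591243 + (-0.448527)·3.2 = 3.155955

3.156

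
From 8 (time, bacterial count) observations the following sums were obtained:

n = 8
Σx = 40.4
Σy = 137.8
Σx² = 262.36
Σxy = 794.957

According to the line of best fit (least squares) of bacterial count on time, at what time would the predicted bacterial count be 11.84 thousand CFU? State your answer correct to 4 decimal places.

Sxx = Σx² − (Σx)²/n = 262.36 − 204.02 = 58.34
Sxy = Σxy − (Σx)(Σy)/n = 794.957 − 695.89 = 99.067
b = Sxy/Sxx = 99.067/58.34 = 1.698097
a = ȳ − b·x̄ = 17.225 − 1.698097·5.05 = 8.649608
Set a + b·x = 11.84: x = (11.84 − 8.649608) / 1.698097 = 1.878804

1.8788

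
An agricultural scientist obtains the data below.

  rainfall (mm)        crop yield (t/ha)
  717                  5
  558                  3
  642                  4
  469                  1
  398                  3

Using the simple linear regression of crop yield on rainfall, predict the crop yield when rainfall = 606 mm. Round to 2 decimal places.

3.63

n = 5, Σx = 2784, Σy = 16, Σxy = 9490, Σx² = 1615982
Sxx = Σx² − (Σx)²/n = 1615982 − 1550131.2 = 65850.8
Sxy = Σxy − (Σx)(Σy)/n = 9490 − 8908.8 = 581.2
b = Sxy/Sxx = 581.2/65850.8 = 0.008826
a = ȳ − b·x̄ = 3.2 − 0.008826·556.8 = -1.714324
ŷ(606) = a + b·606 = -1.714324 + 0.008826·606 = 3.634240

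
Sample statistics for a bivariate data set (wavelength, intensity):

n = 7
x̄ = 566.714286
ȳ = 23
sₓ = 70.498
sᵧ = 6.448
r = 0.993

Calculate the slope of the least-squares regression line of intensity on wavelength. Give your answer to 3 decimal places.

b = r · sᵧ/sₓ = 0.993 · 6.448/70.498 = 0.090823

0.091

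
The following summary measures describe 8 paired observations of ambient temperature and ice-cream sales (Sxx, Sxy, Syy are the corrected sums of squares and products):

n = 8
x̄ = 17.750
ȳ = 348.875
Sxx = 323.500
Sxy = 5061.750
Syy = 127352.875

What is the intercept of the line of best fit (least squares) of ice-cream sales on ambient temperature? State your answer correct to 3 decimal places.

71.144

b = Sxy/Sxx = 5061.75/323.5 = 15.646832
a = ȳ − b·x̄ = 348.875 − 15.646832·17.75 = 71.143740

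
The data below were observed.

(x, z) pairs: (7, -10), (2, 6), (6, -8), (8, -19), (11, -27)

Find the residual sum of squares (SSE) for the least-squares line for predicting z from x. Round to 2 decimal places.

n = 5, Σx = 34, Σy = -58, Σxy = -555, Σx² = 274, Σy² = 1290
Sxx = Σx² − (Σx)²/n = 274 − 231.2 = 42.8
Sxy = Σxy − (Σx)(Σy)/n = -555 − (-394.4) = -160.6
Syy = Σy² − (Σy)²/n = 1290 − 672.8 = 617.2
b = Sxy/Sxx = -160.6/42.8 = -3.752336
SSE = Syy − b·Sxy = 617.2 − (-3.752336)·(-160.6) = 14.574766

14.57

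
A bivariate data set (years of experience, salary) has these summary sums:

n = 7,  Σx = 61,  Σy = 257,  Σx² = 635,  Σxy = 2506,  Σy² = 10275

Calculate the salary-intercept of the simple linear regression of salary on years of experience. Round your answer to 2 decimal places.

14.27

Sxx = Σx² − (Σx)²/n = 635 − 531.571429 = 103.428571
Sxy = Σxy − (Σx)(Σy)/n = 2506 − 2239.571429 = 266.428571
b = Sxy/Sxx = 266.428571/103.428571 = 2.575967
a = ȳ − b·x̄ = 36.714286 − 2.575967·8.714286 = 14.266575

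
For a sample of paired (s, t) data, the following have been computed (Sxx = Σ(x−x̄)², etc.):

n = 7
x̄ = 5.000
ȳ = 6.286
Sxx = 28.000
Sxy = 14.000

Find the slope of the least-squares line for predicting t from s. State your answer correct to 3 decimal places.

b = Sxy/Sxx = 14/28 = 0.5

0.500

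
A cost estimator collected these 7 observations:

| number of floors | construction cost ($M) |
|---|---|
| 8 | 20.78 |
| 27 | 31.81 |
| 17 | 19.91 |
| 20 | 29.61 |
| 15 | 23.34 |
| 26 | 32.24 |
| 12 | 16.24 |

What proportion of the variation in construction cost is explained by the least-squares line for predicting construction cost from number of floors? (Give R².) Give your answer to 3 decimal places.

n = 7, Σx = 125, Σy = 173.93, Σxy = 3339, Σx² = 2527, Σy² = 4564.7555
Sxx = Σx² − (Σx)²/n = 2527 − 2232.142857 = 294.857143
Sxy = Σxy − (Σx)(Σy)/n = 3339 − 3105.892857 = 233.107143
Syy = Σy² − (Σy)²/n = 4564.7555 − 4321.663557 = 243.091943
R² = Sxy²/(Sxx·Syy) = (233.107143)²/(294.857143·243.091943) = 0.758104

0.758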